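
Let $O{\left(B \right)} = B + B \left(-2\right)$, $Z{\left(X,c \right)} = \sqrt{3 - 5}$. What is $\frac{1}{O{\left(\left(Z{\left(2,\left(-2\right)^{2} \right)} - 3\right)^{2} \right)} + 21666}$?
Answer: $\frac{21659}{469112353} - \frac{6 i \sqrt{2}}{469112353} \approx 4.617 \cdot 10^{-5} - 1.8088 \cdot 10^{-8} i$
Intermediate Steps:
$Z{\left(X,c \right)} = i \sqrt{2}$ ($Z{\left(X,c \right)} = \sqrt{-2} = i \sqrt{2}$)
$O{\left(B \right)} = - B$ ($O{\left(B \right)} = B - 2 B = - B$)
$\frac{1}{O{\left(\left(Z{\left(2,\left(-2\right)^{2} \right)} - 3\right)^{2} \right)} + 21666} = \frac{1}{- \left(i \sqrt{2} - 3\right)^{2} + 21666} = \frac{1}{- \left(-3 + i \sqrt{2}\right)^{2} + 21666} = \frac{1}{21666 - \left(-3 + i \sqrt{2}\right)^{2}}$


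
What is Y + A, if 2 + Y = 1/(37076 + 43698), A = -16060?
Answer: -1297391987/80774 ≈ -16062.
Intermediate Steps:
Y = -161547/80774 (Y = -2 + 1/(37076 + 43698) = -2 + 1/80774 = -161547/80774 ≈ -2.0000)
Y + A = -161547/80774 - 16060 = -1297391987/80774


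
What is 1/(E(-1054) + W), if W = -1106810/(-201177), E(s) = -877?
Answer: -201177/175325419 ≈ -0.0011474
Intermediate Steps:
W = 1106810/201177 (W = -1106810*(-1/201177) = 1106810/201177 ≈ 5.5017)
1/(E(-1054) + W) = 1/(-877 + 1106810/201177) = 1/(-175325419/201177) = -201177/175325419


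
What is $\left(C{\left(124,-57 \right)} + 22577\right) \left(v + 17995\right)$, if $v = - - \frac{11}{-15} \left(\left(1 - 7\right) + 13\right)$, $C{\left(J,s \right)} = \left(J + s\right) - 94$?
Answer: $\frac{1217014480}{3} \approx 4.0567 \cdot 10^{8}$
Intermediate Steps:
$C{\left(J,s \right)} = -94 + J + s$
$v = - \frac{77}{15}$ ($v = - \left(-11\right) \left(- \frac{1}{15}\right) \left(-6 + 13\right) = - \frac{11 \cdot 7}{15} = \left(-1\right) \frac{77}{15} = - \frac{77}{15} \approx -5.1333$)
$\left(C{\left(124,-57 \right)} + 22577\right) \left(v + 17995\right) = \left(\left(-94 + 124 - 57\right) + 22577\right) \left(- \frac{77}{15} + 17995\right) = \left(-27 + 22577\right) \frac{269848}{15} = 22550 \cdot \frac{269848}{15} = \frac{1217014480}{3}$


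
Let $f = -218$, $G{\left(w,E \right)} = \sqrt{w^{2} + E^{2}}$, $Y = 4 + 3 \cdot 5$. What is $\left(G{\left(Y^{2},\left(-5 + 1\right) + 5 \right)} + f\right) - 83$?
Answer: $-301 + \sqrt{130322} \approx 60.001$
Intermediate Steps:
$Y = 19$ ($Y = 4 + 15 = 19$)
$G{\left(w,E \right)} = \sqrt{E^{2} + w^{2}}$
$\left(G{\left(Y^{2},\left(-5 + 1\right) + 5 \right)} + f\right) - 83 = \left(\sqrt{\left(\left(-5 + 1\right) + 5\right)^{2} + \left(19^{2}\right)^{2}} - 218\right) - 83 = \left(\sqrt{\left(-4 + 5\right)^{2} + 361^{2}} - 218\right) - 83 = \left(\sqrt{1^{2} + 130321} - 218\right) - 83 = \left(\sqrt{1 + 130321} - 218\right) - 83 = \left(\sqrt{130322} - 218\right) - 83 = \left(-218 + \sqrt{130322}\right) - 83 = -301 + \sqrt{130322}$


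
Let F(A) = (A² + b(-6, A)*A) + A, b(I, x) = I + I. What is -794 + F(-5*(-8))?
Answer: 366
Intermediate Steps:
b(I, x) = 2*I
F(A) = A² - 11*A (F(A) = (A² + (2*(-6))*A) + A = (A² - 12*A) + A = A² - 11*A)
-794 + F(-5*(-8)) = -794 + (-5*(-8))*(-11 - 5*(-8)) = -794 + (-1*(-40))*(-11 - 1*(-40)) = -794 + 40*(-11 + 40) = -794 + 40*29 = -794 + 1160 = 366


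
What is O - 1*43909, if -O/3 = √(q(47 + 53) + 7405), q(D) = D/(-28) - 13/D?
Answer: -43909 - 3*√36266363/70 ≈ -44167.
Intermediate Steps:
q(D) = -13/D - D/28 (q(D) = D*(-1/28) - 13/D = -D/28 - 13/D = -13/D - D/28)
O = -3*√36266363/70 (O = -3*√((-13/(47 + 53) - (47 + 53)/28) + 7405) = -3*√((-13/100 - 1/28*100) + 7405) = -3*√((-13*1/100 - 25/7) + 7405) = -3*√((-13/100 - 25/7) + 7405) = -3*√(-2591/700 + 7405) = -3*√36266363/70 ≈ -258.09)
O - 1*43909 = -3*√36266363/70 - 1*43909 = -3*√36266363/70 - 43909 = -43909 - 3*√36266363/70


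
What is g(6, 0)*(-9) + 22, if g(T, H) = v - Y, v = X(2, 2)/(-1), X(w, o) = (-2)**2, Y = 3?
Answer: 85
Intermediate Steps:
X(w, o) = 4
v = -4 (v = 4/(-1) = 4*(-1) = -4)
g(T, H) = -7 (g(T, H) = -4 - 1*3 = -4 - 3 = -7)
g(6, 0)*(-9) + 22 = -7*(-9) + 22 = 63 + 22 = 85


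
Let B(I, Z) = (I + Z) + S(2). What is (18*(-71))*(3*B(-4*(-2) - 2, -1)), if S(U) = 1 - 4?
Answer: -7668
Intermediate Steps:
S(U) = -3
B(I, Z) = -3 + I + Z (B(I, Z) = (I + Z) - 3 = -3 + I + Z)
(18*(-71))*(3*B(-4*(-2) - 2, -1)) = (18*(-71))*(3*(-3 + (-4*(-2) - 2) - 1)) = -3834*(-3 + (8 - 2) - 1) = -3834*(-3 + 6 - 1) = -3834*2 = -1278*6 = -7668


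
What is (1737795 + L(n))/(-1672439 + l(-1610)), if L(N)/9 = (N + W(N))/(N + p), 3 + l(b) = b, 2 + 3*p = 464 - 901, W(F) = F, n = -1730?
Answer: -9782141475/9423238708 ≈ -1.0381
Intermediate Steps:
p = -439/3 (p = -⅔ + (464 - 901)/3 = -⅔ + (⅓)*(-437) = -⅔ - 437/3 = -439/3 ≈ -146.33)
l(b) = -3 + b
L(N) = 18*N/(-439/3 + N) (L(N) = 9*((N + N)/(N - 439/3)) = 9*((2*N)/(-439/3 + N)) = 9*(2*N/(-439/3 + N)) = 18*N/(-439/3 + N))
(1737795 + L(n))/(-1672439 + l(-1610)) = (1737795 + 54*(-1730)/(-439 + 3*(-1730)))/(-1672439 + (-3 - 1610)) = (1737795 + 54*(-1730)/(-439 - 5190))/(-1672439 - 1613) = (1737795 + 54*(-1730)/(-5629))/(-1674052) = (1737795 + 54*(-1730)*(-1/5629))*(-1/1674052) = (1737795 + 93420/5629)*(-1/1674052) = (9782141475/5629)*(-1/1674052) = -9782141475/9423238708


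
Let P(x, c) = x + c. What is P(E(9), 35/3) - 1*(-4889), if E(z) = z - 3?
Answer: 14720/3 ≈ 4906.7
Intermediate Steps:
E(z) = -3 + z
P(x, c) = c + x
P(E(9), 35/3) - 1*(-4889) = (35/3 + (-3 + 9)) - 1*(-4889) = (35*(⅓) + 6) + 4889 = (35/3 + 6) + 4889 = 53/3 + 4889 = 14720/3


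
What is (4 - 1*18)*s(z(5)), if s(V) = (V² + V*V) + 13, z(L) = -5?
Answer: -882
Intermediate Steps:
s(V) = 13 + 2*V² (s(V) = (V² + V²) + 13 = 2*V² + 13 = 13 + 2*V²)
(4 - 1*18)*s(z(5)) = (4 - 1*18)*(13 + 2*(-5)²) = (4 - 18)*(13 + 2*25) = -14*(13 + 50) = -14*63 = -882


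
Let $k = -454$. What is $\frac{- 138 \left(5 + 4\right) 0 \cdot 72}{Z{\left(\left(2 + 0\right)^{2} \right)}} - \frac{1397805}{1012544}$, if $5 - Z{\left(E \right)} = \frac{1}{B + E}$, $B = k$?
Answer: $- \frac{1397805}{1012544} \approx -1.3805$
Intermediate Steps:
$B = -454$
$Z{\left(E \right)} = 5 - \frac{1}{-454 + E}$
$\frac{- 138 \left(5 + 4\right) 0 \cdot 72}{Z{\left(\left(2 + 0\right)^{2} \right)}} - \frac{1397805}{1012544} = \frac{- 138 \left(5 + 4\right) 0 \cdot 72}{\frac{1}{-454 + \left(2 + 0\right)^{2}} \left(-2271 + 5 \left(2 + 0\right)^{2}\right)} - \frac{1397805}{1012544} = \frac{- 138 \cdot 9 \cdot 0 \cdot 72}{\frac{1}{-454 + 2^{2}} \left(-2271 + 5 \cdot 2^{2}\right)} - \frac{1397805}{1012544} = \frac{\left(-138\right) 0 \cdot 72}{\frac{1}{-454 + 4} \left(-2271 + 5 \cdot 4\right)} - \frac{1397805}{1012544} = \frac{0 \cdot 72}{\frac{1}{-450} \left(-2271 + 20\right)} - \frac{1397805}{1012544} = \frac{0}{\left(- \frac{1}{450}\right) \left(-2251\right)} - \frac{1397805}{1012544} = \frac{0}{\frac{2251}{450}} - \frac{1397805}{1012544} = 0 \cdot \frac{450}{2251} - \frac{1397805}{1012544} = 0 - \frac{1397805}{1012544} = - \frac{1397805}{1012544}$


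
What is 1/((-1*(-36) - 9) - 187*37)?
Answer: -1/6892 ≈ -0.00014510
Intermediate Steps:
1/((-1*(-36) - 9) - 187*37) = 1/((36 - 9) - 6919) = 1/(27 - 6919) = 1/(-6892) = -1/6892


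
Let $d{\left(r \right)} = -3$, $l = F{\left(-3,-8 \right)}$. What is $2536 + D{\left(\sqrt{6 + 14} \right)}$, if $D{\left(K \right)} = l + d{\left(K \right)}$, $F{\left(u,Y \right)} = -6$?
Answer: $2527$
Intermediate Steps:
$l = -6$
$D{\left(K \right)} = -9$ ($D{\left(K \right)} = -6 - 3 = -9$)
$2536 + D{\left(\sqrt{6 + 14} \right)} = 2536 - 9 = 2527$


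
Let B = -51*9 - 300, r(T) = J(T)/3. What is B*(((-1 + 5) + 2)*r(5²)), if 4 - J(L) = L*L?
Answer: 942678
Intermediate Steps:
J(L) = 4 - L² (J(L) = 4 - L*L = 4 - L²)
r(T) = 4/3 - T²/3 (r(T) = (4 - T²)/3 = (4 - T²)*(⅓) = 4/3 - T²/3)
B = -759 (B = -459 - 300 = -759)
B*(((-1 + 5) + 2)*r(5²)) = -759*((-1 + 5) + 2)*(4/3 - (5²)²/3) = -759*(4 + 2)*(4/3 - ⅓*25²) = -4554*(4/3 - ⅓*625) = -4554*(4/3 - 625/3) = -4554*(-207) = -759*(-1242) = 942678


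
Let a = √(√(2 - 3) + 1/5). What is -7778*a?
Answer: -7778*√(5 + 25*I)/5 ≈ -6074.3 - 4979.8*I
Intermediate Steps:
a = √(⅕ + I) (a = √(√(-1) + ⅕) = √(I + ⅕) = √(⅕ + I) ≈ 0.78096 + 0.64024*I)
-7778*a = -7778*√(5 + 25*I)/5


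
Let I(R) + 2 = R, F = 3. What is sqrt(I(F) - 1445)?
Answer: 38*I ≈ 38.0*I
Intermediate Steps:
I(R) = -2 + R
sqrt(I(F) - 1445) = sqrt((-2 + 3) - 1445) = sqrt(1 - 1445) = sqrt(-1444) = 38*I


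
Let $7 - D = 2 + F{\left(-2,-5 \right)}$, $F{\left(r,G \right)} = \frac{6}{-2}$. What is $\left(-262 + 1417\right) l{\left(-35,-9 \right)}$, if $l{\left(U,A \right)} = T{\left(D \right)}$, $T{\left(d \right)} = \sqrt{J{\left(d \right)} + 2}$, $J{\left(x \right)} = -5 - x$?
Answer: $1155 i \sqrt{11} \approx 3830.7 i$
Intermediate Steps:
$F{\left(r,G \right)} = -3$ ($F{\left(r,G \right)} = 6 \left(- \frac{1}{2}\right) = -3$)
$D = 8$ ($D = 7 - \left(2 - 3\right) = 7 - -1 = 7 + 1 = 8$)
$T{\left(d \right)} = \sqrt{-3 - d}$ ($T{\left(d \right)} = \sqrt{\left(-5 - d\right) + 2} = \sqrt{-3 - d}$)
$l{\left(U,A \right)} = i \sqrt{11}$ ($l{\left(U,A \right)} = \sqrt{-3 - 8} = \sqrt{-11} = i \sqrt{11}$)
$\left(-262 + 1417\right) l{\left(-35,-9 \right)} = \left(-262 + 1417\right) i \sqrt{11} = 1155 i \sqrt{11}$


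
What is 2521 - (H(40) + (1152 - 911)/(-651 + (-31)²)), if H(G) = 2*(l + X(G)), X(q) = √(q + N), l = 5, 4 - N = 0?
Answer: 778169/310 - 4*√11 ≈ 2497.0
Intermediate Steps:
N = 4 (N = 4 - 1*0 = 4 + 0 = 4)
X(q) = √(4 + q) (X(q) = √(q + 4) = √(4 + q))
H(G) = 10 + 2*√(4 + G) (H(G) = 2*(5 + √(4 + G)) = 10 + 2*√(4 + G))
2521 - (H(40) + (1152 - 911)/(-651 + (-31)²)) = 2521 - ((10 + 2*√(4 + 40)) + (1152 - 911)/(-651 + (-31)²)) = 2521 - ((10 + 2*√44) + 241/(-651 + 961)) = 2521 - ((10 + 2*(2*√11)) + 241/310) = 2521 - ((10 + 4*√11) + 241*(1/310)) = 2521 - ((10 + 4*√11) + 241/310) = 2521 - (3341/310 + 4*√11) = 2521 + (-3341/310 - 4*√11) = 778169/310 - 4*√11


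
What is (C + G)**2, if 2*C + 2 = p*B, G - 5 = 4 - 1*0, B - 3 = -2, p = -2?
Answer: 49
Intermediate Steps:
B = 1 (B = 3 - 2 = 1)
G = 9 (G = 5 + (4 - 1*0) = 5 + (4 + 0) = 5 + 4 = 9)
C = -2 (C = -1 + (-2*1)/2 = -1 + (1/2)*(-2) = -1 - 1 = -2)
(C + G)**2 = (-2 + 9)**2 = 7**2 = 49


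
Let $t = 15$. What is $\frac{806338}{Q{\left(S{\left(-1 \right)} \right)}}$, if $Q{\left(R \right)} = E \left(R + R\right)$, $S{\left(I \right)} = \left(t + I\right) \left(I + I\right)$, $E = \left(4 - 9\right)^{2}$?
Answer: $- \frac{403169}{700} \approx -575.96$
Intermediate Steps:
$E = 25$ ($E = \left(-5\right)^{2} = 25$)
$S{\left(I \right)} = 2 I \left(15 + I\right)$ ($S{\left(I \right)} = \left(15 + I\right) \left(I + I\right) = \left(15 + I\right) 2 I = 2 I \left(15 + I\right)$)
$Q{\left(R \right)} = 50 R$ ($Q{\left(R \right)} = 25 \left(R + R\right) = 25 \cdot 2 R = 50 R$)
$\frac{806338}{Q{\left(S{\left(-1 \right)} \right)}} = \frac{806338}{50 \cdot 2 \left(-1\right) \left(15 - 1\right)} = \frac{806338}{50 \cdot 2 \left(-1\right) 14} = \frac{806338}{50 \left(-28\right)} = \frac{806338}{-1400} = 806338 \left(- \frac{1}{1400}\right) = - \frac{403169}{700}$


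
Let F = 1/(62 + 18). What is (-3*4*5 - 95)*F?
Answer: -31/16 ≈ -1.9375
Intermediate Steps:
F = 1/80 ≈ 0.012500
(-3*4*5 - 95)*F = (-3*4*5 - 95)*(1/80) = (-12*5 - 95)*(1/80) = (-60 - 95)*(1/80) = -155*1/80 = -31/16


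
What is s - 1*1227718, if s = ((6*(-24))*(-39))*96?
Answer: -688582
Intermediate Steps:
s = 539136 (s = -144*(-39)*96 = 5616*96 = 539136)
s - 1*1227718 = 539136 - 1*1227718 = 539136 - 1227718 = -688582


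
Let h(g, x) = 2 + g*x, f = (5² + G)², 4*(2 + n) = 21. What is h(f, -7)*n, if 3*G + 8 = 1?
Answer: -210275/18 ≈ -11682.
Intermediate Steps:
G = -7/3 (G = -8/3 + (⅓)*1 = -8/3 + ⅓ = -7/3 ≈ -2.3333)
n = 13/4 (n = -2 + (¼)*21 = -2 + 21/4 = 13/4 ≈ 3.2500)
f = 4624/9 (f = (5² - 7/3)² = (25 - 7/3)² = (68/3)² = 4624/9 ≈ 513.78)
h(f, -7)*n = (2 + (4624/9)*(-7))*(13/4) = (2 - 32368/9)*(13/4) = -32350/9*13/4 = -210275/18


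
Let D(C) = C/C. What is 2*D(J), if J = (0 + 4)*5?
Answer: 2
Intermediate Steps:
J = 20 (J = 4*5 = 20)
D(C) = 1
2*D(J) = 2*1 = 2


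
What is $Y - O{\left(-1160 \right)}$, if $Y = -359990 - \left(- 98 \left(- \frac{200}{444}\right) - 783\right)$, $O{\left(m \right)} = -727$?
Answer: $- \frac{39796180}{111} \approx -3.5852 \cdot 10^{5}$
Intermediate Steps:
$Y = - \frac{39876877}{111}$ ($Y = -359990 - \left(- 98 \left(\left(-200\right) \frac{1}{444}\right) - 783\right) = -359990 - \left(\left(-98\right) \left(- \frac{50}{111}\right) - 783\right) = -359990 - \left(\frac{4900}{111} - 783\right) = -359990 - - \frac{82013}{111} = -359990 + \frac{82013}{111} = - \frac{39876877}{111} \approx -3.5925 \cdot 10^{5}$)
$Y - O{\left(-1160 \right)} = - \frac{39876877}{111} - -727 = - \frac{39876877}{111} + 727 = - \frac{39796180}{111}$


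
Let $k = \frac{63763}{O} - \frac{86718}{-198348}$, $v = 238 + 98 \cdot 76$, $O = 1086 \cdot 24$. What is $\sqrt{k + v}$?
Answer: $\frac{\sqrt{9910055520278237911}}{35900988} \approx 87.686$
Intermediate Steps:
$O = 26064$
$v = 7686$ ($v = 238 + 7448 = 7686$)
$k = \frac{1242290123}{430811856}$ ($k = \frac{63763}{26064} - \frac{86718}{-198348} = 63763 \cdot \frac{1}{26064} - - \frac{14453}{33058} = \frac{63763}{26064} + \frac{14453}{33058} = \frac{1242290123}{430811856} \approx 2.8836$)
$\sqrt{k + v} = \sqrt{\frac{1242290123}{430811856} + 7686} = \sqrt{\frac{3312462215339}{430811856}} = \frac{\sqrt{9910055520278237911}}{35900988}$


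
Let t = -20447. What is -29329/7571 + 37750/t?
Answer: -885495313/154804237 ≈ -5.7201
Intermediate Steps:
-29329/7571 + 37750/t = -29329/7571 + 37750/(-20447) = -29329*1/7571 + 37750*(-1/20447) = -29329/7571 - 37750/20447 = -885495313/154804237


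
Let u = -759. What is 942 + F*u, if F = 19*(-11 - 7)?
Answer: 260520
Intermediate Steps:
F = -342 (F = 19*(-18) = -342)
942 + F*u = 942 - 342*(-759) = 942 + 259578 = 260520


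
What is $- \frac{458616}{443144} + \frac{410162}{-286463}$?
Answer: $- \frac{39142168067}{15868044959} \approx -2.4667$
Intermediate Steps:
$- \frac{458616}{443144} + \frac{410162}{-286463} = \left(-458616\right) \frac{1}{443144} + 410162 \left(- \frac{1}{286463}\right) = - \frac{57327}{55393} - \frac{410162}{286463} = - \frac{39142168067}{15868044959}$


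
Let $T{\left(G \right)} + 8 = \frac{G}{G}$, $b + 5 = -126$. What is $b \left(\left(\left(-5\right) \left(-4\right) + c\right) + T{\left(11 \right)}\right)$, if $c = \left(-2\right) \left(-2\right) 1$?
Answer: $-2227$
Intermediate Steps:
$b = -131$ ($b = -5 - 126 = -131$)
$c = 4$ ($c = 4 \cdot 1 = 4$)
$T{\left(G \right)} = -7$ ($T{\left(G \right)} = -8 + \frac{G}{G} = -8 + 1 = -7$)
$b \left(\left(\left(-5\right) \left(-4\right) + c\right) + T{\left(11 \right)}\right) = - 131 \left(\left(\left(-5\right) \left(-4\right) + 4\right) - 7\right) = - 131 \left(\left(20 + 4\right) - 7\right) = - 131 \left(24 - 7\right) = \left(-131\right) 17 = -2227$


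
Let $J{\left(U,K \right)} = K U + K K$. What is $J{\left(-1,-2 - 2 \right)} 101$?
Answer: $2020$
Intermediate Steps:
$J{\left(U,K \right)} = K^{2} + K U$ ($J{\left(U,K \right)} = K U + K^{2} = K^{2} + K U$)
$J{\left(-1,-2 - 2 \right)} 101 = \left(-2 - 2\right) \left(\left(-2 - 2\right) - 1\right) 101 = - 4 \left(-4 - 1\right) 101 = \left(-4\right) \left(-5\right) 101 = 20 \cdot 101 = 2020$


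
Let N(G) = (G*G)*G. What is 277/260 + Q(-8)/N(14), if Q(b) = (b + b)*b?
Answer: 99171/89180 ≈ 1.1120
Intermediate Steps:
Q(b) = 2*b² (Q(b) = (2*b)*b = 2*b²)
N(G) = G³ (N(G) = G²*G = G³)
277/260 + Q(-8)/N(14) = 277/260 + (2*(-8)²)/(14³) = 277*(1/260) + (2*64)/2744 = 277/260 + 128*(1/2744) = 277/260 + 16/343 = 99171/89180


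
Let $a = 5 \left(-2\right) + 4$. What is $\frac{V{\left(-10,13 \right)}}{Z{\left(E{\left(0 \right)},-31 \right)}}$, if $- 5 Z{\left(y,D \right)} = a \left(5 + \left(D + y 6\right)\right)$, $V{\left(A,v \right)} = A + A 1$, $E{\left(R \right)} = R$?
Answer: $\frac{25}{39} \approx 0.64103$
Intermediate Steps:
$a = -6$ ($a = -10 + 4 = -6$)
$V{\left(A,v \right)} = 2 A$ ($V{\left(A,v \right)} = A + A = 2 A$)
$Z{\left(y,D \right)} = 6 + \frac{6 D}{5} + \frac{36 y}{5}$ ($Z{\left(y,D \right)} = - \frac{\left(-6\right) \left(5 + \left(D + y 6\right)\right)}{5} = - \frac{\left(-6\right) \left(5 + \left(D + 6 y\right)\right)}{5} = - \frac{\left(-6\right) \left(5 + D + 6 y\right)}{5} = - \frac{-30 - 36 y - 6 D}{5} = 6 + \frac{6 D}{5} + \frac{36 y}{5}$)
$\frac{V{\left(-10,13 \right)}}{Z{\left(E{\left(0 \right)},-31 \right)}} = \frac{2 \left(-10\right)}{6 + \frac{6}{5} \left(-31\right) + \frac{36}{5} \cdot 0} = - \frac{20}{6 - \frac{186}{5} + 0} = - \frac{20}{- \frac{156}{5}} = \left(-20\right) \left(- \frac{5}{156}\right) = \frac{25}{39}$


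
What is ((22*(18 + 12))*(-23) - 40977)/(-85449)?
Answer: 18719/28483 ≈ 0.65720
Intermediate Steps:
((22*(18 + 12))*(-23) - 40977)/(-85449) = ((22*30)*(-23) - 40977)*(-1/85449) = (660*(-23) - 40977)*(-1/85449) = (-15180 - 40977)*(-1/85449) = -56157*(-1/85449) = 18719/28483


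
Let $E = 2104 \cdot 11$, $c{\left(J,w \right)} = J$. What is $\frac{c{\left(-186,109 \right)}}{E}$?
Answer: $- \frac{93}{11572} \approx -0.0080366$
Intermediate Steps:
$E = 23144$
$\frac{c{\left(-186,109 \right)}}{E} = - \frac{186}{23144} = \left(-186\right) \frac{1}{23144} = - \frac{93}{11572}$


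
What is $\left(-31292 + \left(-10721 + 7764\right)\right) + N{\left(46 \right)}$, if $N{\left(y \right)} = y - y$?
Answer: $-34249$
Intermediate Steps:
$N{\left(y \right)} = 0$
$\left(-31292 + \left(-10721 + 7764\right)\right) + N{\left(46 \right)} = \left(-31292 + \left(-10721 + 7764\right)\right) + 0 = \left(-31292 - 2957\right) + 0 = -34249 + 0 = -34249$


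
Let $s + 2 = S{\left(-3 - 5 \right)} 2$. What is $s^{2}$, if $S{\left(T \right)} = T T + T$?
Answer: $12100$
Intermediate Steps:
$S{\left(T \right)} = T + T^{2}$ ($S{\left(T \right)} = T^{2} + T = T + T^{2}$)
$s = 110$ ($s = -2 + \left(-3 - 5\right) \left(1 - 8\right) 2 = -2 + - 8 \left(1 - 8\right) 2 = -2 + \left(-8\right) \left(-7\right) 2 = -2 + 56 \cdot 2 = -2 + 112 = 110$)
$s^{2} = 110^{2} = 12100$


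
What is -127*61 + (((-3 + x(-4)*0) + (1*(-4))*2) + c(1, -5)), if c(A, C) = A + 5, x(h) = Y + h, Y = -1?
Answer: -7752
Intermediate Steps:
x(h) = -1 + h
c(A, C) = 5 + A
-127*61 + (((-3 + x(-4)*0) + (1*(-4))*2) + c(1, -5)) = -127*61 + (((-3 + (-1 - 4)*0) + (1*(-4))*2) + (5 + 1)) = -7747 + (((-3 - 5*0) - 4*2) + 6) = -7747 + (((-3 + 0) - 8) + 6) = -7747 + ((-3 - 8) + 6) = -7747 + (-11 + 6) = -7747 - 5 = -7752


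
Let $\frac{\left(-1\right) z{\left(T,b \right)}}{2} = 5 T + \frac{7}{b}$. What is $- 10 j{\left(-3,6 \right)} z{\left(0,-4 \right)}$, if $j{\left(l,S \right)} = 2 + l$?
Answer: $35$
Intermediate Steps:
$z{\left(T,b \right)} = - \frac{14}{b} - 10 T$ ($z{\left(T,b \right)} = - 2 \left(5 T + \frac{7}{b}\right) = - \frac{14}{b} - 10 T$)
$- 10 j{\left(-3,6 \right)} z{\left(0,-4 \right)} = - 10 \left(2 - 3\right) \left(- \frac{14}{-4} - 0\right) = \left(-10\right) \left(-1\right) \left(\left(-14\right) \left(- \frac{1}{4}\right) + 0\right) = 10 \left(\frac{7}{2} + 0\right) = 10 \cdot \frac{7}{2} = 35$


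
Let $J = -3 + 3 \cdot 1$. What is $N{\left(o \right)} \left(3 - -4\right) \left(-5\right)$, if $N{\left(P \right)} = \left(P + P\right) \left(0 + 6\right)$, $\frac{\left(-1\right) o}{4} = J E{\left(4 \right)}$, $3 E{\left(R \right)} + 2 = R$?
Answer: $0$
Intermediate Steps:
$E{\left(R \right)} = - \frac{2}{3} + \frac{R}{3}$
$J = 0$ ($J = -3 + 3 = 0$)
$o = 0$ ($o = - 4 \cdot 0 \left(- \frac{2}{3} + \frac{1}{3} \cdot 4\right) = - 4 \cdot 0 \left(- \frac{2}{3} + \frac{4}{3}\right) = - 4 \cdot 0 \cdot \frac{2}{3} = \left(-4\right) 0 = 0$)
$N{\left(P \right)} = 12 P$ ($N{\left(P \right)} = 2 P 6 = 12 P$)
$N{\left(o \right)} \left(3 - -4\right) \left(-5\right) = 12 \cdot 0 \left(3 - -4\right) \left(-5\right) = 0 \left(3 + 4\right) \left(-5\right) = 0 \cdot 7 \left(-5\right) = 0 \left(-5\right) = 0$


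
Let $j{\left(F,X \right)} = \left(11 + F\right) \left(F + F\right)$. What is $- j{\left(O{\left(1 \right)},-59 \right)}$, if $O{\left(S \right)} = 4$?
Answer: $-120$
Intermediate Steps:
$j{\left(F,X \right)} = 2 F \left(11 + F\right)$ ($j{\left(F,X \right)} = \left(11 + F\right) 2 F = 2 F \left(11 + F\right)$)
$- j{\left(O{\left(1 \right)},-59 \right)} = - 2 \cdot 4 \left(11 + 4\right) = - 2 \cdot 4 \cdot 15 = \left(-1\right) 120 = -120$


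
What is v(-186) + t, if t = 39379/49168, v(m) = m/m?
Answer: 88547/49168 ≈ 1.8009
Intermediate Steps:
v(m) = 1
t = 39379/49168 (t = 39379*(1/49168) = 39379/49168 ≈ 0.80091)
v(-186) + t = 1 + 39379/49168 = 88547/49168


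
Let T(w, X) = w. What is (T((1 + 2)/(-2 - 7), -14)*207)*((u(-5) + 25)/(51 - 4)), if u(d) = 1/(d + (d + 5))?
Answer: -8556/235 ≈ -36.409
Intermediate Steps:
u(d) = 1/(5 + 2*d) (u(d) = 1/(d + (5 + d)) = 1/(5 + 2*d))
(T((1 + 2)/(-2 - 7), -14)*207)*((u(-5) + 25)/(51 - 4)) = (((1 + 2)/(-2 - 7))*207)*((1/(5 + 2*(-5)) + 25)/(51 - 4)) = ((3/(-9))*207)*((1/(5 - 10) + 25)/47) = ((3*(-⅑))*207)*((1/(-5) + 25)*(1/47)) = (-⅓*207)*((-⅕ + 25)*(1/47)) = -8556/(5*47) = -69*124/235 = -8556/235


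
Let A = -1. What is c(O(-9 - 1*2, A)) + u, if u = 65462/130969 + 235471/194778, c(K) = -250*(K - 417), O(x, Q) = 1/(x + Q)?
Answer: 1329990011744105/12754939941 ≈ 1.0427e+5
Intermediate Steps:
O(x, Q) = 1/(Q + x)
c(K) = 104250 - 250*K (c(K) = -250*(-417 + K) = 104250 - 250*K)
u = 43589958835/25509879882 (u = 65462*(1/130969) + 235471*(1/194778) = 65462/130969 + 235471/194778 = 43589958835/25509879882 ≈ 1.7087)
c(O(-9 - 1*2, A)) + u = (104250 - 250/(-1 + (-9 - 1*2))) + 43589958835/25509879882 = (104250 - 250/(-1 + (-9 - 2))) + 43589958835/25509879882 = (104250 - 250/(-1 - 11)) + 43589958835/25509879882 = (104250 - 250/(-12)) + 43589958835/25509879882 = (104250 - 250*(-1/12)) + 43589958835/25509879882 = (104250 + 125/6) + 43589958835/25509879882 = 625625/6 + 43589958835/25509879882 = 1329990011744105/12754939941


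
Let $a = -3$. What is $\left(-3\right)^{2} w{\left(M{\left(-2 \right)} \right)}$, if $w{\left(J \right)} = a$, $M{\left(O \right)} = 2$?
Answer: $-27$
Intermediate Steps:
$w{\left(J \right)} = -3$
$\left(-3\right)^{2} w{\left(M{\left(-2 \right)} \right)} = \left(-3\right)^{2} \left(-3\right) = 9 \left(-3\right) = -27$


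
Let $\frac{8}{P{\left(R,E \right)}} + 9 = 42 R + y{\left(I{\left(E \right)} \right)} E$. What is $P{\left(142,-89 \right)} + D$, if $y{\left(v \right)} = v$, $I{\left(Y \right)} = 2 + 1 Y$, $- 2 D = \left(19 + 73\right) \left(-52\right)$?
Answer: $\frac{16382812}{6849} \approx 2392.0$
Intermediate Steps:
$D = 2392$ ($D = - \frac{\left(19 + 73\right) \left(-52\right)}{2} = - \frac{92 \left(-52\right)}{2} = \left(- \frac{1}{2}\right) \left(-4784\right) = 2392$)
$I{\left(Y \right)} = 2 + Y$
$P{\left(R,E \right)} = \frac{8}{-9 + 42 R + E \left(2 + E\right)}$ ($P{\left(R,E \right)} = \frac{8}{-9 + \left(42 R + \left(2 + E\right) E\right)} = \frac{8}{-9 + \left(42 R + E \left(2 + E\right)\right)} = \frac{8}{-9 + 42 R + E \left(2 + E\right)}$)
$P{\left(142,-89 \right)} + D = \frac{8}{-9 + 42 \cdot 142 - 89 \left(2 - 89\right)} + 2392 = \frac{8}{-9 + 5964 - -7743} + 2392 = \frac{8}{-9 + 5964 + 7743} + 2392 = \frac{8}{13698} + 2392 = 8 \cdot \frac{1}{13698} + 2392 = \frac{4}{6849} + 2392 = \frac{16382812}{6849}$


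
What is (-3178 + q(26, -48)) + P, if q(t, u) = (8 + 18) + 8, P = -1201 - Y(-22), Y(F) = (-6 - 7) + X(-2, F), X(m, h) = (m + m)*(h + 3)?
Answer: -4408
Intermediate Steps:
X(m, h) = 2*m*(3 + h) (X(m, h) = (2*m)*(3 + h) = 2*m*(3 + h))
Y(F) = -25 - 4*F (Y(F) = (-6 - 7) + 2*(-2)*(3 + F) = -13 + (-12 - 4*F) = -25 - 4*F)
P = -1264 (P = -1201 - (-25 - 4*(-22)) = -1201 - (-25 + 88) = -1201 - 1*63 = -1201 - 63 = -1264)
q(t, u) = 34 (q(t, u) = 26 + 8 = 34)
(-3178 + q(26, -48)) + P = (-3178 + 34) - 1264 = -3144 - 1264 = -4408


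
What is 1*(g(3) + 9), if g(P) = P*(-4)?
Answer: -3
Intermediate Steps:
g(P) = -4*P
1*(g(3) + 9) = 1*(-4*3 + 9) = 1*(-12 + 9) = 1*(-3) = -3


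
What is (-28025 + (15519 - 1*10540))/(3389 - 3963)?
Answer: 11523/287 ≈ 40.150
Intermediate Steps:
(-28025 + (15519 - 1*10540))/(3389 - 3963) = (-28025 + (15519 - 10540))/(-574) = (-28025 + 4979)*(-1/574) = -23046*(-1/574) = 11523/287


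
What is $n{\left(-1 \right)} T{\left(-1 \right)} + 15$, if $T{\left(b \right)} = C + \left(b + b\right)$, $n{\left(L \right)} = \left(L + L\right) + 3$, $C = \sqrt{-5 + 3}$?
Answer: $13 + i \sqrt{2} \approx 13.0 + 1.4142 i$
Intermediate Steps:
$C = i \sqrt{2}$ ($C = \sqrt{-2} = i \sqrt{2} \approx 1.4142 i$)
$n{\left(L \right)} = 3 + 2 L$ ($n{\left(L \right)} = 2 L + 3 = 3 + 2 L$)
$T{\left(b \right)} = 2 b + i \sqrt{2}$ ($T{\left(b \right)} = i \sqrt{2} + \left(b + b\right) = i \sqrt{2} + 2 b = 2 b + i \sqrt{2}$)
$n{\left(-1 \right)} T{\left(-1 \right)} + 15 = \left(3 + 2 \left(-1\right)\right) \left(2 \left(-1\right) + i \sqrt{2}\right) + 15 = \left(3 - 2\right) \left(-2 + i \sqrt{2}\right) + 15 = 1 \left(-2 + i \sqrt{2}\right) + 15 = \left(-2 + i \sqrt{2}\right) + 15 = 13 + i \sqrt{2}$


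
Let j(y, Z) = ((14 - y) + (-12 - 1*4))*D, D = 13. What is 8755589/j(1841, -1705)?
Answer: -8755589/23959 ≈ -365.44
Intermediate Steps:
j(y, Z) = -26 - 13*y (j(y, Z) = ((14 - y) + (-12 - 1*4))*13 = ((14 - y) + (-12 - 4))*13 = ((14 - y) - 16)*13 = (-2 - y)*13 = -26 - 13*y)
8755589/j(1841, -1705) = 8755589/(-26 - 13*1841) = 8755589/(-26 - 23933) = 8755589/(-23959) = 8755589*(-1/23959) = -8755589/23959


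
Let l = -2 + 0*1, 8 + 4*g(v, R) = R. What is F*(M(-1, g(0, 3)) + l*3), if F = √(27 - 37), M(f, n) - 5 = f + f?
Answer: -3*I*√10 ≈ -9.4868*I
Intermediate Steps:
g(v, R) = -2 + R/4
M(f, n) = 5 + 2*f (M(f, n) = 5 + (f + f) = 5 + 2*f)
F = I*√10 (F = √(-10) = I*√10 ≈ 3.1623*I)
l = -2 (l = -2 + 0 = -2)
F*(M(-1, g(0, 3)) + l*3) = (I*√10)*((5 + 2*(-1)) - 2*3) = (I*√10)*((5 - 2) - 6) = (I*√10)*(3 - 6) = (I*√10)*(-3) = -3*I*√10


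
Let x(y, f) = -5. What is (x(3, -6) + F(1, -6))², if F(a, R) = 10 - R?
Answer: 121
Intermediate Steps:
(x(3, -6) + F(1, -6))² = (-5 + (10 - 1*(-6)))² = (-5 + (10 + 6))² = (-5 + 16)² = 11² = 121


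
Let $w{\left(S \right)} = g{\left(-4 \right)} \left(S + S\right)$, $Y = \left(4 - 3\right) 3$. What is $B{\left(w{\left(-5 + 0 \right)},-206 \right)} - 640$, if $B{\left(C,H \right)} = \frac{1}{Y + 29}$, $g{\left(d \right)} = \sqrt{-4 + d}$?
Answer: $- \frac{20479}{32} \approx -639.97$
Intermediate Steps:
$Y = 3$ ($Y = 1 \cdot 3 = 3$)
$w{\left(S \right)} = 4 i S \sqrt{2}$ ($w{\left(S \right)} = \sqrt{-4 - 4} \left(S + S\right) = \sqrt{-8} \cdot 2 S = 2 i \sqrt{2} \cdot 2 S = 4 i S \sqrt{2}$)
$B{\left(C,H \right)} = \frac{1}{32}$ ($B{\left(C,H \right)} = \frac{1}{3 + 29} = \frac{1}{32}$)
$B{\left(w{\left(-5 + 0 \right)},-206 \right)} - 640 = \frac{1}{32} - 640 = - \frac{20479}{32}$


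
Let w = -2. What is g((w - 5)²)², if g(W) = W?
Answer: 2401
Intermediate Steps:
g((w - 5)²)² = ((-2 - 5)²)² = ((-7)²)² = 49² = 2401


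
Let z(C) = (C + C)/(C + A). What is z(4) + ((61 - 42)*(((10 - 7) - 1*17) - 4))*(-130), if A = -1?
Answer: 133388/3 ≈ 44463.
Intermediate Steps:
z(C) = 2*C/(-1 + C) (z(C) = (C + C)/(C - 1) = (2*C)/(-1 + C) = 2*C/(-1 + C))
z(4) + ((61 - 42)*(((10 - 7) - 1*17) - 4))*(-130) = 2*4/(-1 + 4) + ((61 - 42)*(((10 - 7) - 1*17) - 4))*(-130) = 2*4/3 + (19*((3 - 17) - 4))*(-130) = 2*4*(⅓) + (19*(-14 - 4))*(-130) = 8/3 + (19*(-18))*(-130) = 8/3 - 342*(-130) = 8/3 + 44460 = 133388/3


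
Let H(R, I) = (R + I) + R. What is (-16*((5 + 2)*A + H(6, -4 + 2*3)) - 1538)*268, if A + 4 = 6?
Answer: -532248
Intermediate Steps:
A = 2 (A = -4 + 6 = 2)
H(R, I) = I + 2*R (H(R, I) = (I + R) + R = I + 2*R)
(-16*((5 + 2)*A + H(6, -4 + 2*3)) - 1538)*268 = (-16*((5 + 2)*2 + ((-4 + 2*3) + 2*6)) - 1538)*268 = (-16*(7*2 + ((-4 + 6) + 12)) - 1538)*268 = (-16*(14 + (2 + 12)) - 1538)*268 = (-16*(14 + 14) - 1538)*268 = (-16*28 - 1538)*268 = (-448 - 1538)*268 = -1986*268 = -532248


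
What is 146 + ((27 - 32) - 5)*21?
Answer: -64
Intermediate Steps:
146 + ((27 - 32) - 5)*21 = 146 + (-5 - 5)*21 = 146 - 10*21 = 146 - 210 = -64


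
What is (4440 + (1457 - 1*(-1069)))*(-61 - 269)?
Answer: -2298780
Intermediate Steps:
(4440 + (1457 - 1*(-1069)))*(-61 - 269) = (4440 + (1457 + 1069))*(-330) = (4440 + 2526)*(-330) = 6966*(-330) = -2298780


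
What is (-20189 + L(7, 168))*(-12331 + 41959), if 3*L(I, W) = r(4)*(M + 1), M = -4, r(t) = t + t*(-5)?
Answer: -597685644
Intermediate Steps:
r(t) = -4*t (r(t) = t - 5*t = -4*t)
L(I, W) = 16 (L(I, W) = ((-4*4)*(-4 + 1))/3 = (-16*(-3))/3 = (⅓)*48 = 16)
(-20189 + L(7, 168))*(-12331 + 41959) = (-20189 + 16)*(-12331 + 41959) = -20173*29628 = -597685644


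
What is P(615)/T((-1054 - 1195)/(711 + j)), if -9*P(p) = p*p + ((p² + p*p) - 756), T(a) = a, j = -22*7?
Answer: 70176987/2249 ≈ 31204.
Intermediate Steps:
j = -154
P(p) = 84 - p²/3 (P(p) = -(p*p + ((p² + p*p) - 756))/9 = -(p² + ((p² + p²) - 756))/9 = -(p² + (2*p² - 756))/9 = -(p² + (-756 + 2*p²))/9 = -(-756 + 3*p²)/9 = 84 - p²/3)
P(615)/T((-1054 - 1195)/(711 + j)) = (84 - ⅓*615²)/(((-1054 - 1195)/(711 - 154))) = (84 - ⅓*378225)/((-2249/557)) = (84 - 126075)/((-2249*1/557)) = -125991/(-2249/557) = -125991*(-557/2249) = 70176987/2249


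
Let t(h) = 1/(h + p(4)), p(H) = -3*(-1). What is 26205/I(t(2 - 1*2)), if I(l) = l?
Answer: 78615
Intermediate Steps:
p(H) = 3
t(h) = 1/(3 + h) (t(h) = 1/(h + 3) = 1/(3 + h))
26205/I(t(2 - 1*2)) = 26205/(1/(3 + (2 - 1*2))) = 26205/(1/(3 + (2 - 2))) = 26205/(1/(3 + 0)) = 26205/(1/3) = 26205*3 = 78615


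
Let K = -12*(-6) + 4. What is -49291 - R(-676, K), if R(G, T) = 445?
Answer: -49736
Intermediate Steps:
K = 76 (K = 72 + 4 = 76)
-49291 - R(-676, K) = -49291 - 1*445 = -49291 - 445 = -49736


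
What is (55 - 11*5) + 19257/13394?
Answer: 19257/13394 ≈ 1.4377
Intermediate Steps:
(55 - 11*5) + 19257/13394 = (55 - 55) + 19257*(1/13394) = 0 + 19257/13394 = 19257/13394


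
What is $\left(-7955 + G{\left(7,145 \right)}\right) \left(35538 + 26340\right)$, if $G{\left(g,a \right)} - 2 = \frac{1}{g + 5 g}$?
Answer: $- \frac{3444799825}{7} \approx -4.9211 \cdot 10^{8}$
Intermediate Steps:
$G{\left(g,a \right)} = 2 + \frac{1}{6 g}$ ($G{\left(g,a \right)} = 2 + \frac{1}{g + 5 g} = 2 + \frac{1}{6 g}$)
$\left(-7955 + G{\left(7,145 \right)}\right) \left(35538 + 26340\right) = \left(-7955 + \left(2 + \frac{1}{6 \cdot 7}\right)\right) \left(35538 + 26340\right) = \left(-7955 + \left(2 + \frac{1}{6} \cdot \frac{1}{7}\right)\right) 61878 = \left(-7955 + \left(2 + \frac{1}{42}\right)\right) 61878 = \left(-7955 + \frac{85}{42}\right) 61878 = \left(- \frac{334025}{42}\right) 61878 = - \frac{3444799825}{7}$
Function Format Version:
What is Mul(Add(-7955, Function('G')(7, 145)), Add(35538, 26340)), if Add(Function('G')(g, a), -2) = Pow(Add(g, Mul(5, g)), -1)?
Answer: Rational(-3444799825, 7) ≈ -4.9211e+8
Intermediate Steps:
Function('G')(g, a) = Add(2, Mul(Rational(1, 6), Pow(g, -1))) (Function('G')(g, a) = Add(2, Pow(Add(g, Mul(5, g)), -1)) = Add(2, Pow(Mul(6, g), -1)) = Add(2, Mul(Rational(1, 6), Pow(g, -1))))
Mul(Add(-7955, Function('G')(7, 145)), Add(35538, 26340)) = Mul(Add(-7955, Add(2, Mul(Rational(1, 6), Pow(7, -1)))), Add(35538, 26340)) = Mul(Add(-7955, Add(2, Mul(Rational(1, 6), Rational(1, 7)))), 61878) = Mul(Add(-7955, Add(2, Rational(1, 42))), 61878) = Mul(Add(-7955, Rational(85, 42)), 61878) = Mul(Rational(-334025, 42), 61878) = Rational(-3444799825, 7)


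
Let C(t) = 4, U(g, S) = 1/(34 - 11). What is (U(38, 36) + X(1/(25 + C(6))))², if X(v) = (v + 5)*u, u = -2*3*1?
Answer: 404774161/444889 ≈ 909.83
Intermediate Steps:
u = -6 (u = -6*1 = -6)
U(g, S) = 1/23
X(v) = -30 - 6*v (X(v) = (v + 5)*(-6) = (5 + v)*(-6) = -30 - 6*v)
(U(38, 36) + X(1/(25 + C(6))))² = (1/23 + (-30 - 6/(25 + 4)))² = (1/23 + (-30 - 6/29))² = (1/23 - 876/29)² = (-20119/667)² = 404774161/444889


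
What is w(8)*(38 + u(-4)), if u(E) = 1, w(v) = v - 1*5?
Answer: 117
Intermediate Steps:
w(v) = -5 + v (w(v) = v - 5 = -5 + v)
w(8)*(38 + u(-4)) = (-5 + 8)*(38 + 1) = 3*39 = 117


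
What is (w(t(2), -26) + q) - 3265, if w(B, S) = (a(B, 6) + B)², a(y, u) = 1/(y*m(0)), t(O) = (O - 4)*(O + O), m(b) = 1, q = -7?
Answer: -205183/64 ≈ -3206.0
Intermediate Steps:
t(O) = 2*O*(-4 + O) (t(O) = (-4 + O)*(2*O) = 2*O*(-4 + O))
a(y, u) = 1/y (a(y, u) = 1/(y*1) = 1/y)
w(B, S) = (B + 1/B)² (w(B, S) = (1/B + B)² = (B + 1/B)²)
(w(t(2), -26) + q) - 3265 = ((1 + (2*2*(-4 + 2))²)²/(2*2*(-4 + 2))² - 7) - 3265 = ((1 + (2*2*(-2))²)²/(2*2*(-2))² - 7) - 3265 = ((1 + (-8)²)²/(-8)² - 7) - 3265 = ((1 + 64)²/64 - 7) - 3265 = ((1/64)*65² - 7) - 3265 = ((1/64)*4225 - 7) - 3265 = (4225/64 - 7) - 3265 = 3777/64 - 3265 = -205183/64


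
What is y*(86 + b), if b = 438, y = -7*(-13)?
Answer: 47684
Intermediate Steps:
y = 91
y*(86 + b) = 91*(86 + 438) = 91*524 = 47684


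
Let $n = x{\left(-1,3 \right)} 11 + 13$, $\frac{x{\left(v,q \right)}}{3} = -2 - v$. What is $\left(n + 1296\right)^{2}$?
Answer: $1628176$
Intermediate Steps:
$x{\left(v,q \right)} = -6 - 3 v$ ($x{\left(v,q \right)} = 3 \left(-2 - v\right) = -6 - 3 v$)
$n = -20$ ($n = \left(-6 - -3\right) 11 + 13 = \left(-6 + 3\right) 11 + 13 = \left(-3\right) 11 + 13 = -33 + 13 = -20$)
$\left(n + 1296\right)^{2} = \left(-20 + 1296\right)^{2} = 1276^{2} = 1628176$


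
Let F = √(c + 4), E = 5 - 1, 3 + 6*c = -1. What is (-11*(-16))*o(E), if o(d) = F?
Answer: 176*√30/3 ≈ 321.33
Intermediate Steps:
c = -⅔ (c = -½ + (⅙)*(-1) = -½ - ⅙ = -⅔ ≈ -0.66667)
E = 4
F = √30/3 (F = √(-⅔ + 4) = √(10/3) = √30/3 ≈ 1.8257)
o(d) = √30/3
(-11*(-16))*o(E) = (-11*(-16))*(√30/3) = 176*(√30/3) = 176*√30/3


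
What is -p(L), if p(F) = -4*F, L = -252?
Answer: -1008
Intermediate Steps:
-p(L) = -(-4)*(-252) = -1*1008 = -1008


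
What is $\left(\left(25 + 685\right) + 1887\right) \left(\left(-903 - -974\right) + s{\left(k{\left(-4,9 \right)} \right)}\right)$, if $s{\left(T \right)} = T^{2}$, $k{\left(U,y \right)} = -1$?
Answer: $186984$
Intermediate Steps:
$\left(\left(25 + 685\right) + 1887\right) \left(\left(-903 - -974\right) + s{\left(k{\left(-4,9 \right)} \right)}\right) = \left(\left(25 + 685\right) + 1887\right) \left(\left(-903 - -974\right) + \left(-1\right)^{2}\right) = \left(710 + 1887\right) \left(\left(-903 + 974\right) + 1\right) = 2597 \left(71 + 1\right) = 2597 \cdot 72 = 186984$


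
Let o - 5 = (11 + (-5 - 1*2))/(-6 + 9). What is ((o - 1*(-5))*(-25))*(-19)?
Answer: 16150/3 ≈ 5383.3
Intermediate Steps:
o = 19/3 (o = 5 + (11 + (-5 - 1*2))/(-6 + 9) = 5 + (11 + (-5 - 2))/3 = 5 + (11 - 7)*(⅓) = 5 + 4*(⅓) = 5 + 4/3 = 19/3 ≈ 6.3333)
((o - 1*(-5))*(-25))*(-19) = ((19/3 - 1*(-5))*(-25))*(-19) = ((19/3 + 5)*(-25))*(-19) = ((34/3)*(-25))*(-19) = -850/3*(-19) = 16150/3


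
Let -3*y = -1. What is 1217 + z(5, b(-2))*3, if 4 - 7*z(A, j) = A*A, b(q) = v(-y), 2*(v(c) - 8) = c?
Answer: 1208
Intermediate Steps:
y = 1/3 (y = -1/3*(-1) = 1/3 ≈ 0.33333)
v(c) = 8 + c/2
b(q) = 47/6 (b(q) = 8 + (-1*1/3)/2 = 8 + (1/2)*(-1/3) = 8 - 1/6 = 47/6)
z(A, j) = 4/7 - A**2/7 (z(A, j) = 4/7 - A*A/7 = 4/7 - A**2/7)
1217 + z(5, b(-2))*3 = 1217 + (4/7 - 1/7*5**2)*3 = 1217 + (4/7 - 1/7*25)*3 = 1217 + (4/7 - 25/7)*3 = 1217 - 3*3 = 1217 - 9 = 1208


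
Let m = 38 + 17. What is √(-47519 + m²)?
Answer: I*√44494 ≈ 210.94*I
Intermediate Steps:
m = 55
√(-47519 + m²) = √(-47519 + 55²) = √(-47519 + 3025) = √(-44494) = I*√44494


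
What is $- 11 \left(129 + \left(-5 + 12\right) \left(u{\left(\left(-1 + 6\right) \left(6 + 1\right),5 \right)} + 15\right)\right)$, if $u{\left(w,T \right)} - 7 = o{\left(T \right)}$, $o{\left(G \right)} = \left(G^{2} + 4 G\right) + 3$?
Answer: $-6809$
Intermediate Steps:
$o{\left(G \right)} = 3 + G^{2} + 4 G$
$u{\left(w,T \right)} = 10 + T^{2} + 4 T$ ($u{\left(w,T \right)} = 7 + \left(3 + T^{2} + 4 T\right) = 10 + T^{2} + 4 T$)
$- 11 \left(129 + \left(-5 + 12\right) \left(u{\left(\left(-1 + 6\right) \left(6 + 1\right),5 \right)} + 15\right)\right) = - 11 \left(129 + \left(-5 + 12\right) \left(\left(10 + 5^{2} + 4 \cdot 5\right) + 15\right)\right) = - 11 \left(129 + 7 \left(\left(10 + 25 + 20\right) + 15\right)\right) = - 11 \left(129 + 7 \left(55 + 15\right)\right) = - 11 \left(129 + 7 \cdot 70\right) = - 11 \left(129 + 490\right) = \left(-11\right) 619 = -6809$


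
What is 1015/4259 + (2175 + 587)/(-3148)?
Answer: -4284069/6703666 ≈ -0.63906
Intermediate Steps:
1015/4259 + (2175 + 587)/(-3148) = 1015*(1/4259) + 2762*(-1/3148) = 1015/4259 - 1381/1574 = -4284069/6703666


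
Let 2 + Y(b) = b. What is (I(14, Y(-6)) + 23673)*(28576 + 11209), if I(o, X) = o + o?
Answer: 942944285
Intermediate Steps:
Y(b) = -2 + b
I(o, X) = 2*o
(I(14, Y(-6)) + 23673)*(28576 + 11209) = (2*14 + 23673)*(28576 + 11209) = (28 + 23673)*39785 = 23701*39785 = 942944285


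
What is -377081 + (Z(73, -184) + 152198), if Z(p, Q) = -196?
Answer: -225079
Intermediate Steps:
-377081 + (Z(73, -184) + 152198) = -377081 + (-196 + 152198) = -377081 + 152002 = -225079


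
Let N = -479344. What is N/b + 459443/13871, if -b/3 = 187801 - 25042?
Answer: 230984430335/6772890267 ≈ 34.104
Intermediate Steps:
b = -488277 (b = -3*(187801 - 25042) = -3*162759 = -488277)
N/b + 459443/13871 = -479344/(-488277) + 459443/13871 = -479344*(-1/488277) + 459443*(1/13871) = 479344/488277 + 459443/13871 = 230984430335/6772890267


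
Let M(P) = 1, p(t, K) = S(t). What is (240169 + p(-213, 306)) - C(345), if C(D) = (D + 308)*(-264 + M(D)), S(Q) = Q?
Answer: 411695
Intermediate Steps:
p(t, K) = t
C(D) = -81004 - 263*D (C(D) = (D + 308)*(-264 + 1) = (308 + D)*(-263) = -81004 - 263*D)
(240169 + p(-213, 306)) - C(345) = (240169 - 213) - (-81004 - 263*345) = 239956 - (-81004 - 90735) = 239956 - 1*(-171739) = 239956 + 171739 = 411695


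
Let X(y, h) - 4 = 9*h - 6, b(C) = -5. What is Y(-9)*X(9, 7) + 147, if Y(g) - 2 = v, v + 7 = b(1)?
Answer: -463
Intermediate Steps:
X(y, h) = -2 + 9*h (X(y, h) = 4 + (9*h - 6) = 4 + (-6 + 9*h) = -2 + 9*h)
v = -12 (v = -7 - 5 = -12)
Y(g) = -10 (Y(g) = 2 - 12 = -10)
Y(-9)*X(9, 7) + 147 = -10*(-2 + 9*7) + 147 = -10*(-2 + 63) + 147 = -10*61 + 147 = -610 + 147 = -463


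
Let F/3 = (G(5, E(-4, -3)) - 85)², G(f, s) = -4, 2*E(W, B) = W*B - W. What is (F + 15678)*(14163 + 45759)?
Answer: 2363383602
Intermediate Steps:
E(W, B) = -W/2 + B*W/2 (E(W, B) = (W*B - W)/2 = (B*W - W)/2 = (-W + B*W)/2 = -W/2 + B*W/2)
F = 23763 (F = 3*(-4 - 85)² = 3*(-89)² = 3*7921 = 23763)
(F + 15678)*(14163 + 45759) = (23763 + 15678)*(14163 + 45759) = 39441*59922 = 2363383602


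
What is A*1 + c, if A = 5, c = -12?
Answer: -7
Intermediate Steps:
A*1 + c = 5*1 - 12 = 5 - 12 = -7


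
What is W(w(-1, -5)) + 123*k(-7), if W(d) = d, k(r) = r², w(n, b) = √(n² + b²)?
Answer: 6027 + √26 ≈ 6032.1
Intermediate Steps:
w(n, b) = √(b² + n²)
W(w(-1, -5)) + 123*k(-7) = √((-5)² + (-1)²) + 123*(-7)² = √(25 + 1) + 123*49 = √26 + 6027 = 6027 + √26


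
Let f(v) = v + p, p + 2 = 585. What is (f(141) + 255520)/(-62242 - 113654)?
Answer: -64061/43974 ≈ -1.4568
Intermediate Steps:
p = 583 (p = -2 + 585 = 583)
f(v) = 583 + v (f(v) = v + 583 = 583 + v)
(f(141) + 255520)/(-62242 - 113654) = ((583 + 141) + 255520)/(-62242 - 113654) = (724 + 255520)/(-175896) = 256244*(-1/175896) = -64061/43974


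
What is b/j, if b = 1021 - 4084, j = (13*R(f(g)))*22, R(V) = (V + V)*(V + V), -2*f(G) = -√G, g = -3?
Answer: 1021/286 ≈ 3.5699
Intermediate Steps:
f(G) = √G/2 (f(G) = -(-1)*√G/2 = √G/2)
R(V) = 4*V² (R(V) = (2*V)*(2*V) = 4*V²)
j = -858 (j = (13*(4*(√(-3)/2)²))*22 = (13*(4*((I*√3)/2)²))*22 = (13*(4*(I*√3/2)²))*22 = (13*(4*(-¾)))*22 = (13*(-3))*22 = -39*22 = -858)
b = -3063
b/j = -3063/(-858) = -3063*(-1/858) = 1021/286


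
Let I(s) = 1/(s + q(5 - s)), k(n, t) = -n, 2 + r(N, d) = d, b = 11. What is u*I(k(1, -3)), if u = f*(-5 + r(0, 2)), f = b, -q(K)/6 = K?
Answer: 55/37 ≈ 1.4865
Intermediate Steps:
q(K) = -6*K
r(N, d) = -2 + d
f = 11
I(s) = 1/(-30 + 7*s) (I(s) = 1/(s - 6*(5 - s)) = 1/(s + (-30 + 6*s)) = 1/(-30 + 7*s))
u = -55 (u = 11*(-5 + (-2 + 2)) = 11*(-5 + 0) = 11*(-5) = -55)
u*I(k(1, -3)) = -55/(-30 + 7*(-1*1)) = -55/(-30 + 7*(-1)) = -55/(-30 - 7) = -55/(-37) = -55*(-1/37) = 55/37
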